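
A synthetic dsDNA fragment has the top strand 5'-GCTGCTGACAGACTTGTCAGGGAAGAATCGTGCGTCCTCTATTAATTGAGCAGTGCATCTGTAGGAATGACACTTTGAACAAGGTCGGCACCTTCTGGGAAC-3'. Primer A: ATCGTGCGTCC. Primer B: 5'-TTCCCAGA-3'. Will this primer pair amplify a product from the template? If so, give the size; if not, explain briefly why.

Yes — a 75 bp product.

Primer A (ATCGTGCGTCC) matches the top strand at positions 27–37; it acts as a forward primer.
Primer B's reverse complement is TCTGGGAA, matching the top strand at positions 94–101; it acts as a reverse primer.
The 3' ends face each other across positions 27–101, giving a 75 bp product.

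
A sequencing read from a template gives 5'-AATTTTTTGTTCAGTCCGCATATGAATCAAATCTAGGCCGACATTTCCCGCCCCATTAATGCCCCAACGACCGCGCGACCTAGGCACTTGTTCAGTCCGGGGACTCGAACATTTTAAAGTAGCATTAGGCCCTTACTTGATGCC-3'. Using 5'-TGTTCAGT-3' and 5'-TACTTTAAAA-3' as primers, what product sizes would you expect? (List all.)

114 bp, 33 bp

The forward primer TGTTCAGT matches the top strand at positions 8–15, 89–96.
The reverse primer's reverse complement is TTTTAAAGTA, matching at positions 112–121.
Each forward site pairs with the reverse site to give a product ending at position 121: sizes 114, 33 bp.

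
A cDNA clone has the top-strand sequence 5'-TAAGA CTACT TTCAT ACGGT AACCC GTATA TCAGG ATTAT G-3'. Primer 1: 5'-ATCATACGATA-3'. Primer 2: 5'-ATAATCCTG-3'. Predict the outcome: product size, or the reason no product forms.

No product — primer 1 has no binding site in the template.

Primer 1 (ATCATACGATA) does not match the top strand, and its reverse complement TATCGTATGAT does not match either.
With no annealing site for primer 1, no amplification occurs.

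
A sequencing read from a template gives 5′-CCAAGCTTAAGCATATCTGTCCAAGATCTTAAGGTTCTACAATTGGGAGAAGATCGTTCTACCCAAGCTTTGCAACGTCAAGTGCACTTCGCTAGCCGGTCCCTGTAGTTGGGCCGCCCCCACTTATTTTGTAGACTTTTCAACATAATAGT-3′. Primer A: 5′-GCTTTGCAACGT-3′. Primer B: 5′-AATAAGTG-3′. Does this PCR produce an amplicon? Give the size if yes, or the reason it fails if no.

Yes — a 62 bp product.

Primer A (GCTTTGCAACGT) matches the top strand at positions 67–78; it acts as a forward primer.
Primer B's reverse complement is CACTTATT, matching the top strand at positions 121–128; it acts as a reverse primer.
The 3' ends face each other across positions 67–128, giving a 62 bp product.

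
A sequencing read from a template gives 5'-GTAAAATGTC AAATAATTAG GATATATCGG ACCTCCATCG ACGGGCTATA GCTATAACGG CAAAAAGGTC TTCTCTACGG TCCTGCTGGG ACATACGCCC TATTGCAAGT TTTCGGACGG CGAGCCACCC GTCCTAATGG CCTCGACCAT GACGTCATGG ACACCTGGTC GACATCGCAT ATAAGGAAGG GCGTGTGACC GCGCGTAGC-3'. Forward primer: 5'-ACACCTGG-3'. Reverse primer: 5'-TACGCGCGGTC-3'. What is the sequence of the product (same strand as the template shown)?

Scanning the template, ACACCTGG occurs at positions 161–168; this primer anneals to the bottom strand there with its 3' end pointing downstream.
Reverse complement of the reverse primer: GACCGCGCGTA. This occurs on the top strand at positions 197–207.
The product is the template from position 161 through 207 (47 bp).

5'-ACACCTGGTCGACATCGCATATAAGGAAGGGCGTGTGACCGCGCGTA-3'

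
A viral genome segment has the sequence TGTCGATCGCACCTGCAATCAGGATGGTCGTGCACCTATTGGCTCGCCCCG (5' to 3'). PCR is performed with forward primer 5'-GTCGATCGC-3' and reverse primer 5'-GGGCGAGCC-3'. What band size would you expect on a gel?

48 bp

Scanning the template, GTCGATCGC occurs at positions 2–10; this primer anneals to the bottom strand there with its 3' end pointing downstream.
Taking the reverse complement of GGGCGAGCC gives GGCTCGCCC, found at positions 41–49 on the template; the primer anneals here to the top strand with its 3' end pointing upstream.
Product length = (reverse-primer end) − (forward-primer start) + 1 = 49 − 2 + 1 = 48 bp.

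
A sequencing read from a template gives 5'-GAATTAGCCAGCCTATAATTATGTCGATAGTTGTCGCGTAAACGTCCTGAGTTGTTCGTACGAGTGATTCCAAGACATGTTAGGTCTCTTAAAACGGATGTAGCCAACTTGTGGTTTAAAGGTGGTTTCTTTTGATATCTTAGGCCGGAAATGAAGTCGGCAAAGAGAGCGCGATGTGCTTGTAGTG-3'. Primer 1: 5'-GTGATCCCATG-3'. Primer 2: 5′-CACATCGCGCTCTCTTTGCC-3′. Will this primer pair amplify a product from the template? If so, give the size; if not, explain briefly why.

Primer 1 (GTGATCCCATG) does not match the top strand, and its reverse complement CATGGGATCAC does not match either.
With no annealing site for primer 1, no amplification occurs.

No product — primer 1 has no binding site in the template.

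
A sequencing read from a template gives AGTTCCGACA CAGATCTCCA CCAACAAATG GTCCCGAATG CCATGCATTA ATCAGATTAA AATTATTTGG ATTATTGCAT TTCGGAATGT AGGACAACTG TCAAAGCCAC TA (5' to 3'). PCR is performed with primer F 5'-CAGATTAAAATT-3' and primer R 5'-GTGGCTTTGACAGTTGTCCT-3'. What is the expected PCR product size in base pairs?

Scanning the template, CAGATTAAAATT occurs at positions 53–64; this primer anneals to the bottom strand there with its 3' end pointing downstream.
Taking the reverse complement of GTGGCTTTGACAGTTGTCCT gives AGGACAACTGTCAAAGCCAC, found at positions 91–110 on the template; the primer anneals here to the top strand with its 3' end pointing upstream.
Product length = (reverse-primer end) − (forward-primer start) + 1 = 110 − 53 + 1 = 58 bp.

58 bp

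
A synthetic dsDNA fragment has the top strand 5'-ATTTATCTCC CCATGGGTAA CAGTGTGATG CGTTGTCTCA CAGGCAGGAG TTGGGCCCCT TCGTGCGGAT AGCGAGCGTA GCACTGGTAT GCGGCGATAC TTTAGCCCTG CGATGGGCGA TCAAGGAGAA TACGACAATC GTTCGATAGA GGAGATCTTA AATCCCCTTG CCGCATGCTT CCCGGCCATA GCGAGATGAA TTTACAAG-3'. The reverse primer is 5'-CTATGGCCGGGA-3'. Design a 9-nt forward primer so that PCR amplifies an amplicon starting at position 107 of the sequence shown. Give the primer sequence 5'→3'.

The reverse primer's reverse complement TCCCGGCCATAG matches the template at positions 180–191; the product starts at position 107.
The forward primer is identical to the top strand over positions 107–115: CCTGCGATG.

5'-CCTGCGATG-3'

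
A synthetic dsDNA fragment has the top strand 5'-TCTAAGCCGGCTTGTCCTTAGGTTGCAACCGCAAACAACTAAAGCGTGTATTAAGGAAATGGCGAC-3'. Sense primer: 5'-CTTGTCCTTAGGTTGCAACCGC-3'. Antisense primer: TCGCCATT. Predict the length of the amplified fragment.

55 bp

Forward primer CTTGTCCTTAGGTTGCAACCGC is found on the top strand at positions 11–32.
The reverse primer's reverse complement is AATGGCGA, which matches the template at positions 58–65.
Product length = (reverse-primer end) − (forward-primer start) + 1 = 65 − 11 + 1 = 55 bp.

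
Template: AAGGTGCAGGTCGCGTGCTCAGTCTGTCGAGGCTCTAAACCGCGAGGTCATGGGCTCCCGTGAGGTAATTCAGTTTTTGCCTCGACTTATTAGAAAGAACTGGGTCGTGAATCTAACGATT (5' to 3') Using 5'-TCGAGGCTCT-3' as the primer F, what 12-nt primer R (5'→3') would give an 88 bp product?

The forward primer binds at positions 27–36, so an 88 bp product ends at position 27 + 88 − 1 = 114.
The reverse primer anneals to the top strand over positions 103–114, i.e. to GGTCGTGAATCT.
Its sequence written 5'→3' is the reverse complement: AGATTCACGACC.

5'-AGATTCACGACC-3'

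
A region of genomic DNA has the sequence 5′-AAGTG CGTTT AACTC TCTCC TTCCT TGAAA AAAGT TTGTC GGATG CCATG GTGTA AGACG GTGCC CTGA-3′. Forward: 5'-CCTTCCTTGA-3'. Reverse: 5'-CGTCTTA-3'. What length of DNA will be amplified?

42 bp

The forward primer matches the template at positions 19–28.
Reverse complement of the reverse primer: TAAGACG. This occurs on the top strand at positions 54–60.
Amplicon spans positions 19–60: 42 bp.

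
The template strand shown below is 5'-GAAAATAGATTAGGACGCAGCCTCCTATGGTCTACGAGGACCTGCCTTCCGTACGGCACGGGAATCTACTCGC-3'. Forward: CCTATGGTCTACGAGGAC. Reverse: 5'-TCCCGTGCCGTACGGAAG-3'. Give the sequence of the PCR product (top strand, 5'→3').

5'-CCTATGGTCTACGAGGACCTGCCTTCCGTACGGCACGGGA-3'

Forward primer CCTATGGTCTACGAGGAC is found on the top strand at positions 24–41.
The reverse primer's reverse complement is CTTCCGTACGGCACGGGA, which matches the template at positions 46–63.
The product is the template from position 24 through 63 (40 bp).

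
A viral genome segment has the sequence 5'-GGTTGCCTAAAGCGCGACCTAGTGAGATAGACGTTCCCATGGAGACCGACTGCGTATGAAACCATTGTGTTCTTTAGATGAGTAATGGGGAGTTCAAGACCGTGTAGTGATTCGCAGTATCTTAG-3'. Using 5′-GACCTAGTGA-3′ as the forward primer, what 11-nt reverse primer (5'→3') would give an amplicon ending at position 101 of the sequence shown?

The forward primer binds at positions 16–25; the product's 3' end on the top strand is position 101.
The reverse primer anneals to the top strand over positions 91–101, i.e. to AGTTCAAGACC.
Its sequence written 5'→3' is the reverse complement: GGTCTTGAACT.

5'-GGTCTTGAACT-3'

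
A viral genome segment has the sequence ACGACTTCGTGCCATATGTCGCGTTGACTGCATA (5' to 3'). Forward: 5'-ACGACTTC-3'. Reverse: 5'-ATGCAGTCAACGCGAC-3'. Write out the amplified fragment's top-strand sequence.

5'-ACGACTTCGTGCCATATGTCGCGTTGACTGCAT-3'

The forward primer matches the template at positions 1–8.
The reverse primer's reverse complement is GTCGCGTTGACTGCAT, which matches the template at positions 18–33.
The product is the template from position 1 through 33 (33 bp).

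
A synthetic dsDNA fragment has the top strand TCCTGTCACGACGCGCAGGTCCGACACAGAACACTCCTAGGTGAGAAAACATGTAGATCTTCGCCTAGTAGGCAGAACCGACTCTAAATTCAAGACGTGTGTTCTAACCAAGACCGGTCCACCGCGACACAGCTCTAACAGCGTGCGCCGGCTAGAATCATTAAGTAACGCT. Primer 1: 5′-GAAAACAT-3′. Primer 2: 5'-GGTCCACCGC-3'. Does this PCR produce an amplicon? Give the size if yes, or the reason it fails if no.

Primer 1 (GAAAACAT) matches the top strand at positions 45–52 (3' end points downstream).
Primer 2 (GGTCCACCGC) also matches the top strand directly, at positions 116–125 — its reverse complement GCGGTGGACC is not present.
Both primers anneal to the bottom strand with 3' ends pointing the same way, so neither can prime synthesis back toward the other.

No product — both primers anneal to the same strand and extend in the same direction.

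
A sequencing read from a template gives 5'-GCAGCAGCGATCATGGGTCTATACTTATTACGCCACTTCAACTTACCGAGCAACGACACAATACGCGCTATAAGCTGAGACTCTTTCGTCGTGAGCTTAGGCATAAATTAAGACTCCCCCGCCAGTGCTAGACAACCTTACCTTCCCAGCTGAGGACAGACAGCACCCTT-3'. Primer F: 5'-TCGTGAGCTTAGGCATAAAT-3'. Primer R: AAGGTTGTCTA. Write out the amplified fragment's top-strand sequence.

5'-TCGTGAGCTTAGGCATAAATTAAGACTCCCCCGCCAGTGCTAGACAACCTT-3'

The forward primer matches the template at positions 89–108.
Taking the reverse complement of AAGGTTGTCTA gives TAGACAACCTT, found at positions 129–139 on the template; the primer anneals here to the top strand with its 3' end pointing upstream.
The product is the template from position 89 through 139 (51 bp).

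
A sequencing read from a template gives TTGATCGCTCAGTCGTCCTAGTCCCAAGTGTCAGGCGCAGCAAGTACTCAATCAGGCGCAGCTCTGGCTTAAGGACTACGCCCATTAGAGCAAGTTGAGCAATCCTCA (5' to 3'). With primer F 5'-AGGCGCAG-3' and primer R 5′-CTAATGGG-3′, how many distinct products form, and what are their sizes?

Two products: 56 bp, 35 bp

The forward primer AGGCGCAG matches the top strand at positions 33–40, 54–61.
The reverse primer's reverse complement is CCCATTAG, matching at positions 81–88.
Each forward site pairs with the reverse site to give a product ending at position 88: sizes 56, 35 bp.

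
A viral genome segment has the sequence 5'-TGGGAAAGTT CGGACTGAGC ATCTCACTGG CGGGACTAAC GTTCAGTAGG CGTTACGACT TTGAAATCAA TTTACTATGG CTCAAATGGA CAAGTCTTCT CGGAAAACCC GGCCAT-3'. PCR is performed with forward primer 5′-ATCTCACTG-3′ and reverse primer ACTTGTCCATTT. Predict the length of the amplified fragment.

75 bp

Scanning the template, ATCTCACTG occurs at positions 21–29; this primer anneals to the bottom strand there with its 3' end pointing downstream.
The reverse primer's reverse complement is AAATGGACAAGT, which matches the template at positions 84–95.
The product runs from position 21 to position 95, so its length is 95 − 21 + 1 = 75 bp.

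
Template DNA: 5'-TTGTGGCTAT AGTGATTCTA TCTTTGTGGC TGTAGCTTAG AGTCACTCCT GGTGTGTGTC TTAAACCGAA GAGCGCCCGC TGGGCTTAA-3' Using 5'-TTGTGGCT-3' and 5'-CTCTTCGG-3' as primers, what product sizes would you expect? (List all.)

The forward primer TTGTGGCT matches the top strand at positions 1–8, 24–31.
The reverse primer's reverse complement is CCGAAGAG, matching at positions 66–73.
Each forward site pairs with the reverse site to give a product ending at position 73: sizes 73, 50 bp.

73 bp, 50 bp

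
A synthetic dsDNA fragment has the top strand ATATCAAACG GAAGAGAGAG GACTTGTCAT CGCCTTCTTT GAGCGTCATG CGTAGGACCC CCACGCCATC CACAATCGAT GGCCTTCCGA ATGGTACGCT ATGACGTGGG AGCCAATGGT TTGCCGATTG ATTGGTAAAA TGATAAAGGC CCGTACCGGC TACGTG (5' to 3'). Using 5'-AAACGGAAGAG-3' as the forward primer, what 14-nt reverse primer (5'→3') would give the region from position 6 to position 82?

The product's 3' end on the top strand is position 82.
The reverse primer anneals to the top strand over positions 69–82, i.e. to TCCACAATCGATGG.
Its sequence written 5'→3' is the reverse complement: CCATCGATTGTGGA.

5'-CCATCGATTGTGGA-3'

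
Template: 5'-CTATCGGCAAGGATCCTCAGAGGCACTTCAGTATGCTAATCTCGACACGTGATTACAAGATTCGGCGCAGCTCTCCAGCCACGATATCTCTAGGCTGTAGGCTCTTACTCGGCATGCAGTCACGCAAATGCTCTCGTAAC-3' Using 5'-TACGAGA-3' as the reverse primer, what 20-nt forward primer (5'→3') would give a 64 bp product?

The reverse primer's reverse complement TCTCGTA matches the template at positions 132–138, so the product ends at position 138.
A 64 bp product then starts at position 138 − 64 + 1 = 75.
The forward primer is identical to the top strand there: CCAGCCACGATATCTCTAGG.

5'-CCAGCCACGATATCTCTAGG-3'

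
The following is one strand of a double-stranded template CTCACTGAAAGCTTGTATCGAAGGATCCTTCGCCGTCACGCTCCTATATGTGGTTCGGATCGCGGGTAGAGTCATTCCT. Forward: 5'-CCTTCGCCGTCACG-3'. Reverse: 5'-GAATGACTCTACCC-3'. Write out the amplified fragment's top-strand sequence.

The forward primer matches the template at positions 27–40.
Reverse complement of the reverse primer: GGGTAGAGTCATTC. This occurs on the top strand at positions 64–77.
The product is the template from position 27 through 77 (51 bp).

5'-CCTTCGCCGTCACGCTCCTATATGTGGTTCGGATCGCGGGTAGAGTCATTC-3'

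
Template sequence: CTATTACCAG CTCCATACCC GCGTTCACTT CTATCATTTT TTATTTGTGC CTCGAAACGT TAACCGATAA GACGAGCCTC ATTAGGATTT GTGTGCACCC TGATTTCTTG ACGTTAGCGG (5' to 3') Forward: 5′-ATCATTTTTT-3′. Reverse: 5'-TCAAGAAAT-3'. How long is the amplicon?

The forward primer matches the template at positions 33–42.
The reverse primer's reverse complement is ATTTCTTGA, which matches the template at positions 103–111.
Amplicon spans positions 33–111: 79 bp.

79 bp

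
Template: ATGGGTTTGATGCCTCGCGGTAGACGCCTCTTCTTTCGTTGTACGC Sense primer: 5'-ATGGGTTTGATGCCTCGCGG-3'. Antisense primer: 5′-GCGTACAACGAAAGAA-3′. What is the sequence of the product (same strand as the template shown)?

The forward primer matches the template at positions 1–20.
Reverse complement of the reverse primer: TTCTTTCGTTGTACGC. This occurs on the top strand at positions 31–46.
The product is the template from position 1 through 46 (46 bp).

5'-ATGGGTTTGATGCCTCGCGGTAGACGCCTCTTCTTTCGTTGTACGC-3'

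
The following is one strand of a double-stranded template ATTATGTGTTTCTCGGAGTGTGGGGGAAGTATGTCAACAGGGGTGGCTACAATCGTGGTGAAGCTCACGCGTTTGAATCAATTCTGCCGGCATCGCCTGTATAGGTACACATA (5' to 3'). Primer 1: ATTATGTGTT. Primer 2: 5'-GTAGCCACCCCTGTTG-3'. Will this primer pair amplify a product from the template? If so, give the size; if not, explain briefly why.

Yes — a 50 bp product.

Primer 1 (ATTATGTGTT) matches the top strand at positions 1–10; it acts as a forward primer.
Primer 2's reverse complement is CAACAGGGGTGGCTAC, matching the top strand at positions 35–50; it acts as a reverse primer.
The 3' ends face each other across positions 1–50, giving a 50 bp product.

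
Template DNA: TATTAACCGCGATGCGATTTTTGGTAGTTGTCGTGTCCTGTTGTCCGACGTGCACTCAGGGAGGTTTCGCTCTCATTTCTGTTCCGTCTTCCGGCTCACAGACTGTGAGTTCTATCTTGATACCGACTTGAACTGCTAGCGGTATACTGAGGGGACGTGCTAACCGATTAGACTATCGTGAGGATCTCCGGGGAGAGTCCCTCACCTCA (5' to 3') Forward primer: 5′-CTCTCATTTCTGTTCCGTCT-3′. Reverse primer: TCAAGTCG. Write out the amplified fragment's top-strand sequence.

The forward primer matches the template at positions 70–89.
Taking the reverse complement of TCAAGTCG gives CGACTTGA, found at positions 124–131 on the template; the primer anneals here to the top strand with its 3' end pointing upstream.
The product is the template from position 70 through 131 (62 bp).

5'-CTCTCATTTCTGTTCCGTCTTCCGGCTCACAGACTGTGAGTTCTATCTTGATACCGACTTGA-3'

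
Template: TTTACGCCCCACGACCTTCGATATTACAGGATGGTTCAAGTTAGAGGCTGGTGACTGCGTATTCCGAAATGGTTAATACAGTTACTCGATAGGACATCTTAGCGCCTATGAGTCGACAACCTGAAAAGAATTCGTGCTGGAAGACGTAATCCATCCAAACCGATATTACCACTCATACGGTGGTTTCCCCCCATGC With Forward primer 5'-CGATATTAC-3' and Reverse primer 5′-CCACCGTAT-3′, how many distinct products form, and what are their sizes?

The forward primer CGATATTAC matches the top strand at positions 19–27, 161–169.
The reverse primer's reverse complement is ATACGGTGG, matching at positions 175–183.
Each forward site pairs with the reverse site to give a product ending at position 183: sizes 165, 23 bp.

Two products: 165 bp, 23 bp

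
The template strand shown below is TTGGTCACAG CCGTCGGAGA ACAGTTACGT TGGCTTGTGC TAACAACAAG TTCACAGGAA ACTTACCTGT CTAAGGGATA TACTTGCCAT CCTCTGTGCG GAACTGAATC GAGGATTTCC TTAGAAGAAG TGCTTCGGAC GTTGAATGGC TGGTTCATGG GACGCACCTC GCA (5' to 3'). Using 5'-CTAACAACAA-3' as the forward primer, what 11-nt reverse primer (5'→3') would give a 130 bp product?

The forward primer binds at positions 40–49, so a 130 bp product ends at position 40 + 130 − 1 = 169.
The reverse primer anneals to the top strand over positions 159–169, i.e. to GGGACGCACCT.
Its sequence written 5'→3' is the reverse complement: AGGTGCGTCCC.

5'-AGGTGCGTCCC-3'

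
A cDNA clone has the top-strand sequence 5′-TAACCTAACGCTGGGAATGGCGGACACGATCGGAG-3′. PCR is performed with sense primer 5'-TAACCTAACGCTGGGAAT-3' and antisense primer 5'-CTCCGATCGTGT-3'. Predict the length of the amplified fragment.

35 bp

Scanning the template, TAACCTAACGCTGGGAAT occurs at positions 1–18; this primer anneals to the bottom strand there with its 3' end pointing downstream.
The reverse primer's reverse complement is ACACGATCGGAG, which matches the template at positions 24–35.
The product runs from position 1 to position 35, so its length is 35 − 1 + 1 = 35 bp.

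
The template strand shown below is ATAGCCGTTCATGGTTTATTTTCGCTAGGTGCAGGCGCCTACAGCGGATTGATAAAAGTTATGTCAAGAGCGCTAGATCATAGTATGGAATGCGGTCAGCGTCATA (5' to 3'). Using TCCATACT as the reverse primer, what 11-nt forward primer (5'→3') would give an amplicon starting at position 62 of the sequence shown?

The reverse primer's reverse complement AGTATGGA matches the template at positions 82–89; the product starts at position 62.
The forward primer is identical to the top strand over positions 62–72: TGTCAAGAGCG.

5'-TGTCAAGAGCG-3'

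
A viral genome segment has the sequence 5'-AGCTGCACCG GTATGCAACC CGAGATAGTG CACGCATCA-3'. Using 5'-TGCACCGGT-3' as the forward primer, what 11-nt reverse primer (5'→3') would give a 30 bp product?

The forward primer binds at positions 4–12, so a 30 bp product ends at position 4 + 30 − 1 = 33.
The reverse primer anneals to the top strand over positions 23–33, i.e. to AGATAGTGCAC.
Its sequence written 5'→3' is the reverse complement: GTGCACTATCT.

5'-GTGCACTATCT-3'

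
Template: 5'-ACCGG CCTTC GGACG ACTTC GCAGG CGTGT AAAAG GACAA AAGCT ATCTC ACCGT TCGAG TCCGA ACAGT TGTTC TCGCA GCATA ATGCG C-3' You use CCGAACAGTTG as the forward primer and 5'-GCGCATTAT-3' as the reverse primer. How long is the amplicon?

Scanning the template, CCGAACAGTTG occurs at positions 62–72; this primer anneals to the bottom strand there with its 3' end pointing downstream.
Reverse complement of the reverse primer: ATAATGCGC. This occurs on the top strand at positions 83–91.
Amplicon spans positions 62–91: 30 bp.

30 bp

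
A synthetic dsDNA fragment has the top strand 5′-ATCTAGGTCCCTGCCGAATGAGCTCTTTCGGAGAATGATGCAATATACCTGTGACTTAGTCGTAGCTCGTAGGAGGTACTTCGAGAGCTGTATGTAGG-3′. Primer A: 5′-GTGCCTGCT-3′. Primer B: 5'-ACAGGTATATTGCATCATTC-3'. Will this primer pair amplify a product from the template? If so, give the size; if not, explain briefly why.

No product — primer A has no binding site in the template.

Primer A (GTGCCTGCT) does not match the top strand, and its reverse complement AGCAGGCAC does not match either.
With no annealing site for primer A, no amplification occurs.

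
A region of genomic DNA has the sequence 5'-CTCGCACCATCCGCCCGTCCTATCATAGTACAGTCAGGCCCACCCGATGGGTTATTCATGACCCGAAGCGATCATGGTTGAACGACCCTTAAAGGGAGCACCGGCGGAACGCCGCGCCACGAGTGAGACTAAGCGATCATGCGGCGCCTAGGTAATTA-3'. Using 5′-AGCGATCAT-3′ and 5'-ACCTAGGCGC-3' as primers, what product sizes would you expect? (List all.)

The forward primer AGCGATCAT matches the top strand at positions 67–75, 132–140.
The reverse primer's reverse complement is GCGCCTAGGT, matching at positions 144–153.
Each forward site pairs with the reverse site to give a product ending at position 153: sizes 87, 22 bp.

87 bp, 22 bp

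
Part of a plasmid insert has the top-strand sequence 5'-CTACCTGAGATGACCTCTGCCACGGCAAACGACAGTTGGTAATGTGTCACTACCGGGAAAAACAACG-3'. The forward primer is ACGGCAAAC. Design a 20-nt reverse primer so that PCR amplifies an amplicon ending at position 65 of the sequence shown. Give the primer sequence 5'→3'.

5'-TTGTTTTTCCCGGTAGTGAC-3'

The forward primer binds at positions 22–30; the product's 3' end on the top strand is position 65.
The reverse primer anneals to the top strand over positions 46–65, i.e. to GTCACTACCGGGAAAAACAA.
Its sequence written 5'→3' is the reverse complement: TTGTTTTTCCCGGTAGTGAC.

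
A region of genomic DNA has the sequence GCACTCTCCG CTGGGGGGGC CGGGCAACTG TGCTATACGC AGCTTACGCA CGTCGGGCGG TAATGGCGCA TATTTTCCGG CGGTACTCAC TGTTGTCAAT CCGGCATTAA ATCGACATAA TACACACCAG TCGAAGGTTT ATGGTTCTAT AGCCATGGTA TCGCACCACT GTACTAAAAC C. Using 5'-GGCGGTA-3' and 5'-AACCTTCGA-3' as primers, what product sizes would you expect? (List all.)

84 bp, 61 bp

The forward primer GGCGGTA matches the top strand at positions 56–62, 79–85.
The reverse primer's reverse complement is TCGAAGGTT, matching at positions 131–139.
Each forward site pairs with the reverse site to give a product ending at position 139: sizes 84, 61 bp.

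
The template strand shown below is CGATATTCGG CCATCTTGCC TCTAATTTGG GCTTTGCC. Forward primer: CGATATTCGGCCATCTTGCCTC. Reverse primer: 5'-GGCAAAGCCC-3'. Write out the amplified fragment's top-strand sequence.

The forward primer matches the template at positions 1–22.
Reverse complement of the reverse primer: GGGCTTTGCC. This occurs on the top strand at positions 29–38.
The product is the template from position 1 through 38 (38 bp).

5'-CGATATTCGGCCATCTTGCCTCTAATTTGGGCTTTGCC-3'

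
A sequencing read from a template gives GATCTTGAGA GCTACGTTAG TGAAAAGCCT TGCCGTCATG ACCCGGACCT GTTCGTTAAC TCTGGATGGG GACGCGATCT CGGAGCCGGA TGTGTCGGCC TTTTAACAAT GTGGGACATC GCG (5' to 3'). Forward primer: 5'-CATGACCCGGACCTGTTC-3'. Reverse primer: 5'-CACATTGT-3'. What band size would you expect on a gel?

77 bp

Scanning the template, CATGACCCGGACCTGTTC occurs at positions 37–54; this primer anneals to the bottom strand there with its 3' end pointing downstream.
The reverse primer's reverse complement is ACAATGTG, which matches the template at positions 106–113.
Product length = (reverse-primer end) − (forward-primer start) + 1 = 113 − 37 + 1 = 77 bp.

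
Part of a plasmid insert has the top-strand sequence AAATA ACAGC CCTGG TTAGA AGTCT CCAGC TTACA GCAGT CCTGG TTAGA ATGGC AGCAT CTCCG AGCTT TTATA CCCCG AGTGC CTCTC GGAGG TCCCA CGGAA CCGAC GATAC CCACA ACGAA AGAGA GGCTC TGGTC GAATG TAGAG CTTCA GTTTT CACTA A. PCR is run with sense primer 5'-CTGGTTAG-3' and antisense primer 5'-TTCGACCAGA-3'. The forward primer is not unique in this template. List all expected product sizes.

132 bp, 102 bp

The forward primer CTGGTTAG matches the top strand at positions 12–19, 42–49.
The reverse primer's reverse complement is TCTGGTCGAA, matching at positions 134–143.
Each forward site pairs with the reverse site to give a product ending at position 143: sizes 132, 102 bp.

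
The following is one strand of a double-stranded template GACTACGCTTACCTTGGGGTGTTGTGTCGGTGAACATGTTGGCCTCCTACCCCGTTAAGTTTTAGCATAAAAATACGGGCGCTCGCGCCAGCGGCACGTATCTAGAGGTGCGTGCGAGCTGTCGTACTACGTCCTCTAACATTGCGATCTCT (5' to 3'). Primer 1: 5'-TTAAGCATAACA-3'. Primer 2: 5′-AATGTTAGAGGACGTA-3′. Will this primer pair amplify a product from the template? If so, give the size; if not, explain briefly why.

No product — primer 1 has no binding site in the template.

Primer 1 (TTAAGCATAACA) does not match the top strand, and its reverse complement TGTTATGCTTAA does not match either.
With no annealing site for primer 1, no amplification occurs.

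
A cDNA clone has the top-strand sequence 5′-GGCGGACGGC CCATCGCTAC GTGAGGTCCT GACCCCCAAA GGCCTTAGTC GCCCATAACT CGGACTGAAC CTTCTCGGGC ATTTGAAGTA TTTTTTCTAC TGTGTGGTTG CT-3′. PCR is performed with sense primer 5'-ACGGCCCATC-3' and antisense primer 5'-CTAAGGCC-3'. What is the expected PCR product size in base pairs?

Forward primer ACGGCCCATC is found on the top strand at positions 6–15.
Taking the reverse complement of CTAAGGCC gives GGCCTTAG, found at positions 41–48 on the template; the primer anneals here to the top strand with its 3' end pointing upstream.
Product length = (reverse-primer end) − (forward-primer start) + 1 = 48 − 6 + 1 = 43 bp.

43 bp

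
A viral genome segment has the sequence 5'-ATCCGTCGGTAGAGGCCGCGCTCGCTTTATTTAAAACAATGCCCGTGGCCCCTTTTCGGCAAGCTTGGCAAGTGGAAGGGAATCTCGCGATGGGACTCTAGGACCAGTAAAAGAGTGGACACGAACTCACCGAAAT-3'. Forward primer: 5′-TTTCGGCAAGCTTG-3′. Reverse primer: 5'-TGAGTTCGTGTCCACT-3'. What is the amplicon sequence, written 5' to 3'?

Scanning the template, TTTCGGCAAGCTTG occurs at positions 54–67; this primer anneals to the bottom strand there with its 3' end pointing downstream.
The reverse primer's reverse complement is AGTGGACACGAACTCA, which matches the template at positions 114–129.
The product is the template from position 54 through 129 (76 bp).

5'-TTTCGGCAAGCTTGGCAAGTGGAAGGGAATCTCGCGATGGGACTCTAGGACCAGTAAAAGAGTGGACACGAACTCA-3'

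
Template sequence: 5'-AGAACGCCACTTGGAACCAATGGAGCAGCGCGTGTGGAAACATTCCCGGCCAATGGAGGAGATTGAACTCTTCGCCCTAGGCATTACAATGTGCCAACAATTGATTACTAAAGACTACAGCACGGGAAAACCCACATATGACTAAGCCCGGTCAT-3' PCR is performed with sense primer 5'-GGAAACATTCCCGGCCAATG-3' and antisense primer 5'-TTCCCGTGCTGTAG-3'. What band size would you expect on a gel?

93 bp

Forward primer GGAAACATTCCCGGCCAATG is found on the top strand at positions 36–55.
Reverse complement of the reverse primer: CTACAGCACGGGAA. This occurs on the top strand at positions 115–128.
Product length = (reverse-primer end) − (forward-primer start) + 1 = 128 − 36 + 1 = 93 bp.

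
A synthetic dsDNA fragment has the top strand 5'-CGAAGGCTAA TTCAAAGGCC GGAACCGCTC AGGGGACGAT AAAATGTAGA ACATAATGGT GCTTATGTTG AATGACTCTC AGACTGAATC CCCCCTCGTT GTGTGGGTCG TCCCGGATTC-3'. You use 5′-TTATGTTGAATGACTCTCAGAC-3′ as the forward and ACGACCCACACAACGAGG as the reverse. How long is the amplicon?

The forward primer matches the template at positions 63–84.
Reverse complement of the reverse primer: CCTCGTTGTGTGGGTCGT. This occurs on the top strand at positions 94–111.
Amplicon spans positions 63–111: 49 bp.

49 bp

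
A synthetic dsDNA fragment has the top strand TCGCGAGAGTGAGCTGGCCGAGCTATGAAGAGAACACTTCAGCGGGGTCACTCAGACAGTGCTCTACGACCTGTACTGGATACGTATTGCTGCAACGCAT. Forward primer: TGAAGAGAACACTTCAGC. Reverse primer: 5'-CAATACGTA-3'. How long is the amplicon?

The forward primer matches the template at positions 26–43.
Reverse complement of the reverse primer: TACGTATTG. This occurs on the top strand at positions 81–89.
Amplicon spans positions 26–89: 64 bp.

64 bp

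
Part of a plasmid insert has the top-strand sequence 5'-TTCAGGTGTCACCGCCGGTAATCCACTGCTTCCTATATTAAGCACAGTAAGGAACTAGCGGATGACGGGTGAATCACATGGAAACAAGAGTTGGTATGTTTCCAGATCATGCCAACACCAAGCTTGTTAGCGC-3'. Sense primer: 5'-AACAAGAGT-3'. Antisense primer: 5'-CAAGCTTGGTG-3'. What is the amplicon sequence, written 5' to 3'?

5'-AACAAGAGTTGGTATGTTTCCAGATCATGCCAACACCAAGCTTG-3'

Forward primer AACAAGAGT is found on the top strand at positions 83–91.
Taking the reverse complement of CAAGCTTGGTG gives CACCAAGCTTG, found at positions 116–126 on the template; the primer anneals here to the top strand with its 3' end pointing upstream.
The product is the template from position 83 through 126 (44 bp).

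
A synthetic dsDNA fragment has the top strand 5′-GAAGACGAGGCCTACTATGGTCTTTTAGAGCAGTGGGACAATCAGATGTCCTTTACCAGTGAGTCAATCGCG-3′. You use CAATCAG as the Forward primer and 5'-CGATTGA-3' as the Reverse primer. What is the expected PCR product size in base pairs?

Forward primer CAATCAG is found on the top strand at positions 39–45.
The reverse primer's reverse complement is TCAATCG, which matches the template at positions 64–70.
Amplicon spans positions 39–70: 32 bp.

32 bp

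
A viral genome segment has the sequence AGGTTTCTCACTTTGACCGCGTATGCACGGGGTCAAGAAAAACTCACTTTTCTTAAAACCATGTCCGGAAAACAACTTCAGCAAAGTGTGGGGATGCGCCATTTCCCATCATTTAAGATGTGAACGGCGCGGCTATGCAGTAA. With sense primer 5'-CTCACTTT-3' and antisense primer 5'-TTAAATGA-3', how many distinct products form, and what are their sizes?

The forward primer CTCACTTT matches the top strand at positions 7–14, 43–50.
The reverse primer's reverse complement is TCATTTAA, matching at positions 109–116.
Each forward site pairs with the reverse site to give a product ending at position 116: sizes 110, 74 bp.

Two products: 110 bp, 74 bp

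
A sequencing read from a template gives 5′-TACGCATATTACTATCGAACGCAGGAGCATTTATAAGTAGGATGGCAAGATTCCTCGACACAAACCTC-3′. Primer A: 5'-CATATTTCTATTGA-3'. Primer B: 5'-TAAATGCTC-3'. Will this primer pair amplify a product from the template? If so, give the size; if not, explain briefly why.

No product — primer A has no binding site in the template.

Primer A (CATATTTCTATTGA) does not match the top strand, and its reverse complement TCAATAGAAATATG does not match either.
With no annealing site for primer A, no amplification occurs.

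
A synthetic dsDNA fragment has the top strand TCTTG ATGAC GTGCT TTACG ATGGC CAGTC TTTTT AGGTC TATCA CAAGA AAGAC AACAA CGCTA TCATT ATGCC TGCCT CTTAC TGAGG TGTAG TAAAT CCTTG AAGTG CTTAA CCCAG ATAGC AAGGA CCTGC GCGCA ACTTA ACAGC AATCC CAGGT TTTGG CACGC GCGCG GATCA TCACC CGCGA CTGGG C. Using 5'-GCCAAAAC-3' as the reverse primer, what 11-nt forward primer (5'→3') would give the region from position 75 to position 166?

The reverse primer's reverse complement GTTTTGGC matches the template at positions 159–166; the product starts at position 75.
The forward primer is identical to the top strand over positions 75–85: CTGCCTCTTAC.

5'-CTGCCTCTTAC-3'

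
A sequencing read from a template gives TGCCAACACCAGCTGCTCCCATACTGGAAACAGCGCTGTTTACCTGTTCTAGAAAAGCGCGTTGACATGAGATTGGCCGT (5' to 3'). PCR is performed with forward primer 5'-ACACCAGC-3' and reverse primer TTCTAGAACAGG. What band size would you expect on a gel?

Scanning the template, ACACCAGC occurs at positions 6–13; this primer anneals to the bottom strand there with its 3' end pointing downstream.
Taking the reverse complement of TTCTAGAACAGG gives CCTGTTCTAGAA, found at positions 43–54 on the template; the primer anneals here to the top strand with its 3' end pointing upstream.
Product length = (reverse-primer end) − (forward-primer start) + 1 = 54 − 6 + 1 = 49 bp.

49 bp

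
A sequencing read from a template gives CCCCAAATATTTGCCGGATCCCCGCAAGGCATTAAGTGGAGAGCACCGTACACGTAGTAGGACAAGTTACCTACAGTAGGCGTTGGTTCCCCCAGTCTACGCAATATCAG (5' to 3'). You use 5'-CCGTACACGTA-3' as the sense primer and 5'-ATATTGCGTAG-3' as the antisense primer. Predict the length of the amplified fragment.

62 bp

Forward primer CCGTACACGTA is found on the top strand at positions 46–56.
The reverse primer's reverse complement is CTACGCAATAT, which matches the template at positions 97–107.
Product length = (reverse-primer end) − (forward-primer start) + 1 = 107 − 46 + 1 = 62 bp.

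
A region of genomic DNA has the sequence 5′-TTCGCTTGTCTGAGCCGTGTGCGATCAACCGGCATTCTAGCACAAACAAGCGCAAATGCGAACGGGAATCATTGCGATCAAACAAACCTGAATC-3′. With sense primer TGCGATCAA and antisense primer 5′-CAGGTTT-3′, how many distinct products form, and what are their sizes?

Two products: 71 bp, 18 bp

The forward primer TGCGATCAA matches the top strand at positions 20–28, 73–81.
The reverse primer's reverse complement is AAACCTG, matching at positions 84–90.
Each forward site pairs with the reverse site to give a product ending at position 90: sizes 71, 18 bp.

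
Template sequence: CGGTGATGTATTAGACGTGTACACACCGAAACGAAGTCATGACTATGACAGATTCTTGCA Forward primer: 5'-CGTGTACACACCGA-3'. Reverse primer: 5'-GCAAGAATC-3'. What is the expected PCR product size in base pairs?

44 bp

Forward primer CGTGTACACACCGA is found on the top strand at positions 16–29.
The reverse primer's reverse complement is GATTCTTGC, which matches the template at positions 51–59.
The product runs from position 16 to position 59, so its length is 59 − 16 + 1 = 44 bp.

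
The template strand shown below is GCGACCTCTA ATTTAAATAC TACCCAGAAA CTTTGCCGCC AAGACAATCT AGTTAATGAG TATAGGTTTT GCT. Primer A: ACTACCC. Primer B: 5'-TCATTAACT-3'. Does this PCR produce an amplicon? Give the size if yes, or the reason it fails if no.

Primer A (ACTACCC) matches the top strand at positions 19–25; it acts as a forward primer.
Primer B's reverse complement is AGTTAATGA, matching the top strand at positions 51–59; it acts as a reverse primer.
The 3' ends face each other across positions 19–59, giving a 41 bp product.

Yes — a 41 bp product.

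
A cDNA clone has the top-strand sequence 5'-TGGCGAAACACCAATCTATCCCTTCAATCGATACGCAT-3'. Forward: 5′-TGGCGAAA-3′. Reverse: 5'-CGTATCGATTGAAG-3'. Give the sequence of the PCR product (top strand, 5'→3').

Scanning the template, TGGCGAAA occurs at positions 1–8; this primer anneals to the bottom strand there with its 3' end pointing downstream.
The reverse primer's reverse complement is CTTCAATCGATACG, which matches the template at positions 22–35.
The product is the template from position 1 through 35 (35 bp).

5'-TGGCGAAACACCAATCTATCCCTTCAATCGATACG-3'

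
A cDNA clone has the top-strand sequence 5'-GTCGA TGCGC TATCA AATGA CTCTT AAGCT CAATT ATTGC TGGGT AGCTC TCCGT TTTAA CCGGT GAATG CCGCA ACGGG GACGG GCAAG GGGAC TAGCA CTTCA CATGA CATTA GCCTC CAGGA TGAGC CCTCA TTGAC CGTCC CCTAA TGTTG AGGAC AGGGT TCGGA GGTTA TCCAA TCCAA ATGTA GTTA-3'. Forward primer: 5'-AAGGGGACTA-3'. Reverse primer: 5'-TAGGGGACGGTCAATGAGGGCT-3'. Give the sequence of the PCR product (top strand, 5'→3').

5'-AAGGGGACTAGCACTTCACATGACATTAGCCTCCAGGATGAGCCCTCATTGACCGTCCCCTA-3'

The forward primer matches the template at positions 88–97.
Taking the reverse complement of TAGGGGACGGTCAATGAGGGCT gives AGCCCTCATTGACCGTCCCCTA, found at positions 128–149 on the template; the primer anneals here to the top strand with its 3' end pointing upstream.
The product is the template from position 88 through 149 (62 bp).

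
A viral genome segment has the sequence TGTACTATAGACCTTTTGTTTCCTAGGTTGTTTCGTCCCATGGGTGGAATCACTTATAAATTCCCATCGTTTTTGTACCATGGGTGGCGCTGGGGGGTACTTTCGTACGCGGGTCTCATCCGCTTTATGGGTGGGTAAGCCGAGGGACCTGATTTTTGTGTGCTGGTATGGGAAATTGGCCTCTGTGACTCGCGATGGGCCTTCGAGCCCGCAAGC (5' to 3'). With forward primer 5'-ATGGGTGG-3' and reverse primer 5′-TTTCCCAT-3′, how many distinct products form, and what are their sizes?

The forward primer ATGGGTGG matches the top strand at positions 40–47, 80–87, 127–134.
The reverse primer's reverse complement is ATGGGAAA, matching at positions 168–175.
Each forward site pairs with the reverse site to give a product ending at position 175: sizes 136, 96, 49 bp.

Three products: 136 bp, 96 bp, 49 bp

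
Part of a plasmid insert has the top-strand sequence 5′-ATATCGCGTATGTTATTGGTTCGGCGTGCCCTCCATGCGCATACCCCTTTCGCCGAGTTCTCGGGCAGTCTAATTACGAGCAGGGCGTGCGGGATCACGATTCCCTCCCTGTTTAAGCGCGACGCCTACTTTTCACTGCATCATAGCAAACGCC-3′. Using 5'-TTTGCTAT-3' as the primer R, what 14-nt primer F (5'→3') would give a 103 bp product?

The reverse primer's reverse complement ATAGCAAA matches the template at positions 143–150, so the product ends at position 150.
A 103 bp product then starts at position 150 − 103 + 1 = 48.
The forward primer is identical to the top strand there: TTTCGCCGAGTTCT.

5'-TTTCGCCGAGTTCT-3'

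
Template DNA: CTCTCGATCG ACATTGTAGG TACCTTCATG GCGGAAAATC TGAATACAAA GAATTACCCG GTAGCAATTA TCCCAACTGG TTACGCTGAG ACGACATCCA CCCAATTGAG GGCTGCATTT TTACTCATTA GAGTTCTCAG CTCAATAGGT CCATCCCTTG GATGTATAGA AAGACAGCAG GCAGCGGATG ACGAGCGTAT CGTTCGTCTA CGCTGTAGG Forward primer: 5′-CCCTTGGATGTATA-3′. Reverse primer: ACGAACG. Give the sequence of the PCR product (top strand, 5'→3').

Scanning the template, CCCTTGGATGTATA occurs at positions 155–168; this primer anneals to the bottom strand there with its 3' end pointing downstream.
The reverse primer's reverse complement is CGTTCGT, which matches the template at positions 201–207.
The product is the template from position 155 through 207 (53 bp).

5'-CCCTTGGATGTATAGAAAGACAGCAGGCAGCGGATGACGAGCGTATCGTTCGT-3'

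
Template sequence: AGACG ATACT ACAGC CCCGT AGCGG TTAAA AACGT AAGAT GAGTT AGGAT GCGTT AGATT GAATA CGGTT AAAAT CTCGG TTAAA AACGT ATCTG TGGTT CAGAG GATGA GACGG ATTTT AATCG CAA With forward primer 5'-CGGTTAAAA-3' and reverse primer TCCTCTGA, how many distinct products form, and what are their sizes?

Three products: 85 bp, 42 bp, 30 bp

The forward primer CGGTTAAAA matches the top strand at positions 23–31, 66–74, 78–86.
The reverse primer's reverse complement is TCAGAGGA, matching at positions 100–107.
Each forward site pairs with the reverse site to give a product ending at position 107: sizes 85, 42, 30 bp.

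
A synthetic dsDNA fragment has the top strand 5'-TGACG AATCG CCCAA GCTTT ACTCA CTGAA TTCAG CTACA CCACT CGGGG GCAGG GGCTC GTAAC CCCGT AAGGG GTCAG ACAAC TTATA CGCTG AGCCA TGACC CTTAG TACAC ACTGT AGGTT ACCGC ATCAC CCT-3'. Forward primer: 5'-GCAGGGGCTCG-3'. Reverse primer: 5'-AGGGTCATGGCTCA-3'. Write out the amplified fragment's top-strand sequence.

Scanning the template, GCAGGGGCTCG occurs at positions 51–61; this primer anneals to the bottom strand there with its 3' end pointing downstream.
The reverse primer's reverse complement is TGAGCCATGACCCT, which matches the template at positions 94–107.
The product is the template from position 51 through 107 (57 bp).

5'-GCAGGGGCTCGTAACCCCGTAAGGGGTCAGACAACTTATACGCTGAGCCATGACCCT-3'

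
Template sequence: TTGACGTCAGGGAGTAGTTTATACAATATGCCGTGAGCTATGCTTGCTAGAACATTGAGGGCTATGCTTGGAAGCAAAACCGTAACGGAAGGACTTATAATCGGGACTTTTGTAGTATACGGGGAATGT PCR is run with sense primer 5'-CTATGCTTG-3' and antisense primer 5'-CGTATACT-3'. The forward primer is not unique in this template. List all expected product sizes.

84 bp, 60 bp

The forward primer CTATGCTTG matches the top strand at positions 38–46, 62–70.
The reverse primer's reverse complement is AGTATACG, matching at positions 114–121.
Each forward site pairs with the reverse site to give a product ending at position 121: sizes 84, 60 bp.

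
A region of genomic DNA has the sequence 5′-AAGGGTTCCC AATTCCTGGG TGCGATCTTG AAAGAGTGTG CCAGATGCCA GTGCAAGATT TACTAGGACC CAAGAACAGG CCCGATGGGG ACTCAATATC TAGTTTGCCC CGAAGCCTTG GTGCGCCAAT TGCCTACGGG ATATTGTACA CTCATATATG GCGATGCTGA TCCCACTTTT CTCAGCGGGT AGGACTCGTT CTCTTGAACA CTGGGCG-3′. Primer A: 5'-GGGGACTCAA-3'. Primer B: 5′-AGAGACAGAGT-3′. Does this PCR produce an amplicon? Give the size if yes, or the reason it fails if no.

No product — primer B has no binding site in the template.

Primer B (AGAGACAGAGT) does not match the top strand, and its reverse complement ACTCTGTCTCT does not match either.
With no annealing site for primer B, no amplification occurs.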